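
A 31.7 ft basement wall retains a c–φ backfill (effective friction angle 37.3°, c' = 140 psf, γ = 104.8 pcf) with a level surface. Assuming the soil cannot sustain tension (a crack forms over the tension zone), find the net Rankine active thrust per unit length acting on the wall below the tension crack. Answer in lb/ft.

K_a = 0.2453; √K_a = 0.4953.
Tension-crack depth z_c = 2c/(γ√K_a) = 2×140/(104.8×0.4953) = 5.394 ft.
σ_a at base = K_a γ H − 2c√K_a = 0.2453×104.8×31.7 − 2×140×0.4953 = 676.4 psf.
P_a = ½ × 676.4 × (H − z_c) = 0.5×676.4×26.31 = 8896 lb/ft.

8900 lb/ft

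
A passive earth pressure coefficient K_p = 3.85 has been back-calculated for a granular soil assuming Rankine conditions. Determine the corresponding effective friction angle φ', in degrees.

K_p = (1+sin φ)/(1−sin φ) ⇒ sin φ = (K_p − 1)/(K_p + 1) = 0.5876.
φ = arcsin(0.5876) = 35.99°.

36.0°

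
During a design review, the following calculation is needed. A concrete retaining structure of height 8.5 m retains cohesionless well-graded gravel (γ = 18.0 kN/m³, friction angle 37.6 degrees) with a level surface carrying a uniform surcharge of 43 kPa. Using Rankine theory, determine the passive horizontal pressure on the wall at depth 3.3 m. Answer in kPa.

423 kPa

K_p = (1 + sin φ)/(1 − sin φ) = 4.130.
σ_v = γz + q = 18.0 × 3.3 + 43 = 102.4 kPa.
σ_h = K_p σ_v = 4.130 × 102.4 = 422.9 kPa.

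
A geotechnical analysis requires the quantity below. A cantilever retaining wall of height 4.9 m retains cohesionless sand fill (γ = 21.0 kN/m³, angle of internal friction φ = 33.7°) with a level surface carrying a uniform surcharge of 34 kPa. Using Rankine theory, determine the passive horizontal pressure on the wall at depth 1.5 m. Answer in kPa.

229 kPa

K_p = (1 + sin φ)/(1 − sin φ) = 3.493.
σ_v = γz + q = 21.0 × 1.5 + 34 = 65.50 kPa.
σ_h = K_p σ_v = 3.493 × 65.50 = 228.8 kPa.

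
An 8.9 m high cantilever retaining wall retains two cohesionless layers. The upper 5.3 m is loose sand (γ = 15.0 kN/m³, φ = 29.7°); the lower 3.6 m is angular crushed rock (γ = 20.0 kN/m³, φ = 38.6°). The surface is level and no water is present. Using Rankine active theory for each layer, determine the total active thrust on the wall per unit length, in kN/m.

167 kN/m

K_a1 = tan²(45°−29.7°/2) = 0.3374; K_a2 = tan²(45°−38.6°/2) = 0.2316.
Layer 1: σ at base = K_a1 γ₁ h₁ = 26.82 kPa; P₁ = ½×26.82×5.3 = 71.08.
Layer 2: σ_v at top = γ₁h₁ = 79.50; σ_h top = K_a2×79.50 = 18.41; σ_h base = K_a2×(79.50+20.0×3.6) = 35.09.
P₂ = ½(18.41+35.09)×3.6 = 96.31. Total P_a = 71.08+96.31 = 167.4 kN/m.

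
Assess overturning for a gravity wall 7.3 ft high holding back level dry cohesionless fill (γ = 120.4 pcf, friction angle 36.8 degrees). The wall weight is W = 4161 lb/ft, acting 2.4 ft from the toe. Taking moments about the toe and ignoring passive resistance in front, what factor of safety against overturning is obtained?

5.10

K_a = tan²(45° − 36.8°/2) = 0.2508.
P_a = ½K_aγH² = 0.5×0.2508×120.4×7.3² = 804.5 lb/ft, acting at H/3 = 2.433 ft above the base.
Overturning moment M_o = P_a × H/3 = 804.5 × 2.433 = 1958.
Resisting moment M_r = W × 2.4 = 4161 × 2.4 = 9986.
FS_overturning = M_r/M_o = 9986/1958 = 5.102.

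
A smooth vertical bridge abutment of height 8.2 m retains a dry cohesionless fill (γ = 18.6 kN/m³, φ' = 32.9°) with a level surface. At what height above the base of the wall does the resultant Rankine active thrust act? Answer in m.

2.73 m

K_a = 0.2960.
The pressure distribution is triangular, so the resultant acts at H/3 above the base = 8.2/3 = 2.733 m.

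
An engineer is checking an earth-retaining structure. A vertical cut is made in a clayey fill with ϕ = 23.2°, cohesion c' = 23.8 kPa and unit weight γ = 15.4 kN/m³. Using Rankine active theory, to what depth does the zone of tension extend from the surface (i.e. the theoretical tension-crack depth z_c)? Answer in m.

K_a = tan²(45° − 23.2°/2) = 0.4348; √K_a = 0.6594.
The active pressure is zero where K_a γ z = 2c√K_a, so z_c = 2c/(γ√K_a) = 2×23.8/(15.4×0.6594) = 4.688 m.

4.69 m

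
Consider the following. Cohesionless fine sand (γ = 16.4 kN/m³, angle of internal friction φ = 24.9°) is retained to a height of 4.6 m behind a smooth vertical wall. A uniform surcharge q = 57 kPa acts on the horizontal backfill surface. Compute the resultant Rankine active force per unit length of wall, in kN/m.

178 kN/m

K_a = tan²(45° − φ/2) = 0.4074.
Soil triangle: ½ K_a γ H² = 0.5×0.4074×16.4×4.6² = 70.69 kN/m.
Surcharge rectangle: K_a q H = 0.4074×57×4.6 = 106.8 kN/m.
Total = 70.69 + 106.8 = 177.5 kN/m.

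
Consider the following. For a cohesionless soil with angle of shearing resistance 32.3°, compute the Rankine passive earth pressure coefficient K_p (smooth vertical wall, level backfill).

3.30

K_p = (1 + sin φ)/(1 − sin φ) = tan²(45° + 32.3°/2) = 3.295.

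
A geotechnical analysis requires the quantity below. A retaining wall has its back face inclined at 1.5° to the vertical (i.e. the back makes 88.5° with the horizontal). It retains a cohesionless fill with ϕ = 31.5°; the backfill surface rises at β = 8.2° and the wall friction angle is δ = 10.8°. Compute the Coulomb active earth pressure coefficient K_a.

K_a = sin²(α+φ) / [sin²α · sin(α−δ) · (1 + √{sin(φ+δ)sin(φ−β) / (sin(α−δ)sin(α+β))})²].
With α = 88.5°, φ = 31.5°, δ = 10.8°, β = 8.2°: K_a = 0.3308.

0.331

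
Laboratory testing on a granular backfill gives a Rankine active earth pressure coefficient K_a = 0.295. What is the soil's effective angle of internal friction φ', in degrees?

33.0°

K_a = tan²(45° − φ/2) ⇒ 45° − φ/2 = arctan(√0.295) = 28.51°.
φ = 2(45° − 28.51°) = 32.98°.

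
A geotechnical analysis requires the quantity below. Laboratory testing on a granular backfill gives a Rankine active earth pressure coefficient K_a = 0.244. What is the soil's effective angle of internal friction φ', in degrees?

37.4°

K_a = tan²(45° − φ/2) ⇒ 45° − φ/2 = arctan(√0.244) = 26.29°.
φ = 2(45° − 26.29°) = 37.42°.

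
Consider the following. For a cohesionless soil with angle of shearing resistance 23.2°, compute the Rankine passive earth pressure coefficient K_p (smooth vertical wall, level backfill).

K_p = (1 + sin φ)/(1 − sin φ) = tan²(45° + 23.2°/2) = 2.300.

2.30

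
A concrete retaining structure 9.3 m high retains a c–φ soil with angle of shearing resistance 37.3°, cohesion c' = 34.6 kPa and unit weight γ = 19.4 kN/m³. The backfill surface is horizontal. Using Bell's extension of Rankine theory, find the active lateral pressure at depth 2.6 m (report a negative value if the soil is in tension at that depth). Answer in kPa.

K_a = (1 − sin φ)/(1 + sin φ) = 0.2453.
σ_a = K_a γ z − 2c√K_a = 0.2453×19.4×2.6 − 2×34.6×0.4953 = -21.90 kPa.

-21.9 kPa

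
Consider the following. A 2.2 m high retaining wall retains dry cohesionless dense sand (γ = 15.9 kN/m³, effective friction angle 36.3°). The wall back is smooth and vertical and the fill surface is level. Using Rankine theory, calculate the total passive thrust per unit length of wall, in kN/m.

150 kN/m

K_p = tan²(45° + φ/2) = 3.902.
P_p = ½ K_p γ H² = 0.5 × 3.902 × 15.9 × 2.2² = 150.1 kN/m.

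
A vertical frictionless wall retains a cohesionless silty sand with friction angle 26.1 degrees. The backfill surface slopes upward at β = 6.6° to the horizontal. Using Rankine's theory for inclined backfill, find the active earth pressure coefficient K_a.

K_a = cos β · (cos β − √(cos²β − cos²φ)) / (cos β + √(cos²β − cos²φ)).
cos β = 0.9934, cos φ = 0.8980, √(cos²β − cos²φ) = 0.4247.
K_a = 0.9934 × (0.9934 − 0.4247)/(0.9934 + 0.4247) = 0.3984.

0.398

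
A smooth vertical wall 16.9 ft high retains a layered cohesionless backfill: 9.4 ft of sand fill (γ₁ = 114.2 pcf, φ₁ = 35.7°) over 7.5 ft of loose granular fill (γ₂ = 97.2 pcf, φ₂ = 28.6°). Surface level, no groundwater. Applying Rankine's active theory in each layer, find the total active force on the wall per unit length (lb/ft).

5130 lb/ft

K_a1 = tan²(45°−35.7°/2) = 0.2630; K_a2 = tan²(45°−28.6°/2) = 0.3525.
Layer 1: σ at base = K_a1 γ₁ h₁ = 282.3 psf; P₁ = ½×282.3×9.4 = 1327.
Layer 2: σ_v at top = γ₁h₁ = 1073; σ_h top = K_a2×1073 = 378.5; σ_h base = K_a2×(1073+97.2×7.5) = 635.5.
P₂ = ½(378.5+635.5)×7.5 = 3802. Total P_a = 1327+3802 = 5129 lb/ft.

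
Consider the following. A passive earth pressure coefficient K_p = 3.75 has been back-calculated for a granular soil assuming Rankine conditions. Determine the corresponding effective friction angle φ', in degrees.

35.4°

K_p = (1+sin φ)/(1−sin φ) ⇒ sin φ = (K_p − 1)/(K_p + 1) = 0.5789.
φ = arcsin(0.5789) = 35.38°.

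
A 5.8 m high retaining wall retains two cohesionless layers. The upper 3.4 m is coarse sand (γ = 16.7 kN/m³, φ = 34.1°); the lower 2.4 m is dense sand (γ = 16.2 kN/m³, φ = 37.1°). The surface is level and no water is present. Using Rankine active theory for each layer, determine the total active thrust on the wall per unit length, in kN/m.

K_a1 = tan²(45°−34.1°/2) = 0.2815; K_a2 = tan²(45°−37.1°/2) = 0.2475.
Layer 1: σ at base = K_a1 γ₁ h₁ = 15.99 kPa; P₁ = ½×15.99×3.4 = 27.17.
Layer 2: σ_v at top = γ₁h₁ = 56.78; σ_h top = K_a2×56.78 = 14.05; σ_h base = K_a2×(56.78+16.2×2.4) = 23.68.
P₂ = ½(14.05+23.68)×2.4 = 45.27. Total P_a = 27.17+45.27 = 72.45 kN/m.

72.4 kN/m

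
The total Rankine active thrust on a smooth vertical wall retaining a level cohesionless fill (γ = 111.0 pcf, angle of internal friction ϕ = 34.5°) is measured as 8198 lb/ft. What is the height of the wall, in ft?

K_a = 0.2768. P_a = ½ K_a γ H² ⇒ H = √(2P_a/(K_a γ)).
H = √(2×8198/(0.2768×111.0)) = 23.10 ft.

23.1 ft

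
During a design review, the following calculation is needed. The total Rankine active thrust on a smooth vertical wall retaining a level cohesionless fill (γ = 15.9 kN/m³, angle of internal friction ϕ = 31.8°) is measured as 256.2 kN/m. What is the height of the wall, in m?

K_a = 0.3098. P_a = ½ K_a γ H² ⇒ H = √(2P_a/(K_a γ)).
H = √(2×256.2/(0.3098×15.9)) = 10.20 m.

10.2 m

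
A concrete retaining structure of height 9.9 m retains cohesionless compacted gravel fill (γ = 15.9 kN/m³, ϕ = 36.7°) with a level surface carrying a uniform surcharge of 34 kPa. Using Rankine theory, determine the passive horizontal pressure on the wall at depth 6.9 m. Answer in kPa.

K_p = (1 + sin φ)/(1 − sin φ) = 3.970.
σ_v = γz + q = 15.9 × 6.9 + 34 = 143.7 kPa.
σ_h = K_p σ_v = 3.970 × 143.7 = 570.6 kPa.

571 kPa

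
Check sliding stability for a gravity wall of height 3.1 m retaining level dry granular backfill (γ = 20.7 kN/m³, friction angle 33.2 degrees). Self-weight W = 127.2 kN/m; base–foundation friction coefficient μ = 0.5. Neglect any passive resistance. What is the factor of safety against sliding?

2.19

K_a = tan²(45° − 33.2°/2) = 0.2924.
P_a = ½K_aγH² = 0.5×0.2924×20.7×3.1² = 29.08 kN/m, acting at H/3 = 1.033 m above the base.
FS_sliding = μW / P_a = 0.5×127.2 / 29.08 = 2.187.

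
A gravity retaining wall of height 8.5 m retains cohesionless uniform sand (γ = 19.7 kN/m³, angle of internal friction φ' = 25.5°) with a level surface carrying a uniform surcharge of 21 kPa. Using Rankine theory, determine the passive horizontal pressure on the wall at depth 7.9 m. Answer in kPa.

K_p = (1 + sin φ)/(1 − sin φ) = 2.512.
σ_v = γz + q = 19.7 × 7.9 + 21 = 176.6 kPa.
σ_h = K_p σ_v = 2.512 × 176.6 = 443.7 kPa.

444 kPa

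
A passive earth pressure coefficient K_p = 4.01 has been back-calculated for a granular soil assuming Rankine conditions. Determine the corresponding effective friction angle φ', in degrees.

K_p = (1+sin φ)/(1−sin φ) ⇒ sin φ = (K_p − 1)/(K_p + 1) = 0.6008.
φ = arcsin(0.6008) = 36.93°.

36.9°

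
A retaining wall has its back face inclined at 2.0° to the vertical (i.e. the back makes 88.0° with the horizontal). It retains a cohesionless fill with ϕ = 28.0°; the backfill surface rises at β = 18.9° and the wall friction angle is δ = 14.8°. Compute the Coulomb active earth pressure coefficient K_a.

0.469

K_a = sin²(α+φ) / [sin²α · sin(α−δ) · (1 + √{sin(φ+δ)sin(φ−β) / (sin(α−δ)sin(α+β))})²].
With α = 88.0°, φ = 28.0°, δ = 14.8°, β = 18.9°: K_a = 0.4688.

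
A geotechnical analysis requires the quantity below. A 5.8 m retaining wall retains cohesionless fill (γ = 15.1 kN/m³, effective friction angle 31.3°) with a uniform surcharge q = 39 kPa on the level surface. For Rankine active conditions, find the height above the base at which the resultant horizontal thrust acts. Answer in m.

2.39 m

K_a = 0.3162.
Triangular part P₁ = ½K_aγH² = 80.31 at H/3 = 1.933 m; rectangular part P₂ = K_a q H = 71.53 at H/2 = 2.900 m.
ȳ = (P₁·1.933 + P₂·2.900)/(P₁+P₂) = 2.389 m.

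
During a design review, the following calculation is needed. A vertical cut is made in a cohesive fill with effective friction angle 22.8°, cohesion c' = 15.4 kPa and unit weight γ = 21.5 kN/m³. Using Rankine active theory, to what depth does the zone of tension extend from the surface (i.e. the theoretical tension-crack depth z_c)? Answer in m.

2.16 m

K_a = tan²(45° − 22.8°/2) = 0.4414; √K_a = 0.6644.
The active pressure is zero where K_a γ z = 2c√K_a, so z_c = 2c/(γ√K_a) = 2×15.4/(21.5×0.6644) = 2.156 m.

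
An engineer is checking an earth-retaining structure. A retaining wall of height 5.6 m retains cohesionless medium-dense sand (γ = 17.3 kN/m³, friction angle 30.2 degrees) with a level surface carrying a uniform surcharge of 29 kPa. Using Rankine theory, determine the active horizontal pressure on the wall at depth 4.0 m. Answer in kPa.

K_a = (1 − sin φ)/(1 + sin φ) = 0.3307.
σ_v = γz + q = 17.3 × 4.0 + 29 = 98.20 kPa.
σ_h = K_a σ_v = 0.3307 × 98.20 = 32.47 kPa.

32.5 kPa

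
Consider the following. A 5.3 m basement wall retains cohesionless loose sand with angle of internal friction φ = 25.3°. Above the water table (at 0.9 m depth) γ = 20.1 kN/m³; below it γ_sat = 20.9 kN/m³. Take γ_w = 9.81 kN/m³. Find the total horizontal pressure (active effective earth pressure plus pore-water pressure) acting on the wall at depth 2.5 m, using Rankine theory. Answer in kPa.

K_a = (1 − sin φ)/(1 + sin φ) = 0.4012.
γ' = 20.9 − 9.81 = 11.09 kN/m³.
Effective vertical stress at 2.5 m: σ'_v = 20.1×0.9 + 11.09×1.60 = 35.83 kPa.
σ'_h = K_a σ'_v = 0.4012 × 35.83 = 14.38 kPa; u = γ_w × 1.60 = 15.70 kPa.
Total σ_h = 14.38 + 15.70 = 30.07 kPa.

30.1 kPa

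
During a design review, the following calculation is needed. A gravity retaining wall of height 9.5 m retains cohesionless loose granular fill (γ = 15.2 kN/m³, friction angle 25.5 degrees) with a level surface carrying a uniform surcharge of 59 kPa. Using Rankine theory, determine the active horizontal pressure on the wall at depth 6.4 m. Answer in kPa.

K_a = (1 − sin φ)/(1 + sin φ) = 0.3981.
σ_v = γz + q = 15.2 × 6.4 + 59 = 156.3 kPa.
σ_h = K_a σ_v = 0.3981 × 156.3 = 62.22 kPa.

62.2 kPa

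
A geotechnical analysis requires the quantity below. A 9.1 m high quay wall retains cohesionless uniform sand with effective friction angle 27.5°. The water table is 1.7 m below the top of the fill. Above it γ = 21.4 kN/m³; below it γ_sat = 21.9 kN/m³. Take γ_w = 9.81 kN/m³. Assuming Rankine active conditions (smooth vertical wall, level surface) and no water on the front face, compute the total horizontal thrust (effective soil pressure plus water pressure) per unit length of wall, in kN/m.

501 kN/m

K_a = tan²(45° − φ/2) = 0.3682.
γ' = 21.9 − 9.81 = 12.09 kN/m³. Depth below WT = 7.4 m.
σ'_h at WT = K_a γ d_w = 13.40 kPa; at base = 13.40 + K_a γ' × 7.4 = 46.34 kPa.
P₁ (0–1.7 m) = ½×13.40×1.7 = 11.39. P₂ (1.7–9.1 m) = ½(13.40+46.34)×7.4 = 221.0.
P_w = ½ γ_w h₂² = 0.5×9.81×7.4² = 268.6. Total = 11.39+221.0+268.6 = 501.0 kN/m.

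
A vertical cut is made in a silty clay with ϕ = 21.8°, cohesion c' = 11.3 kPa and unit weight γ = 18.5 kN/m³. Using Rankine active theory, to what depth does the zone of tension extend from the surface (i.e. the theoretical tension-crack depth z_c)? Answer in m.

K_a = tan²(45° − 21.8°/2) = 0.4584; √K_a = 0.6771.
The active pressure is zero where K_a γ z = 2c√K_a, so z_c = 2c/(γ√K_a) = 2×11.3/(18.5×0.6771) = 1.804 m.

1.80 m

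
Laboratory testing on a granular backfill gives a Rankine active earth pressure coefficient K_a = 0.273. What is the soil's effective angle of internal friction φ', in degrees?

34.8°

K_a = tan²(45° − φ/2) ⇒ 45° − φ/2 = arctan(√0.273) = 27.59°.
φ = 2(45° − 27.59°) = 34.83°.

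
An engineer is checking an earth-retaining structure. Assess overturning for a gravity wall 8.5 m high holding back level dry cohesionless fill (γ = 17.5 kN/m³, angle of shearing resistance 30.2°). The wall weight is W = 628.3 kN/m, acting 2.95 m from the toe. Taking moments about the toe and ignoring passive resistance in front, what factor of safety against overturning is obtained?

K_a = tan²(45° − 30.2°/2) = 0.3307.
P_a = ½K_aγH² = 0.5×0.3307×17.5×8.5² = 209.0 kN/m, acting at H/3 = 2.833 m above the base.
Overturning moment M_o = P_a × H/3 = 209.0 × 2.833 = 592.3.
Resisting moment M_r = W × 2.95 = 628.3 × 2.95 = 1853.
FS_overturning = M_r/M_o = 1853/592.3 = 3.129.

3.13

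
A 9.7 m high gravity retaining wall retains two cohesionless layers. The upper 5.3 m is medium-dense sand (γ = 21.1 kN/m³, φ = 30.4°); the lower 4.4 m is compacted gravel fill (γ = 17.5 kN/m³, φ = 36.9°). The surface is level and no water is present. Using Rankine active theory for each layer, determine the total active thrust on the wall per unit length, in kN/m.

K_a1 = tan²(45°−30.4°/2) = 0.3280; K_a2 = tan²(45°−36.9°/2) = 0.2497.
Layer 1: σ at base = K_a1 γ₁ h₁ = 36.68 kPa; P₁ = ½×36.68×5.3 = 97.20.
Layer 2: σ_v at top = γ₁h₁ = 111.8; σ_h top = K_a2×111.8 = 27.92; σ_h base = K_a2×(111.8+17.5×4.4) = 47.15.
P₂ = ½(27.92+47.15)×4.4 = 165.1. Total P_a = 97.20+165.1 = 262.3 kN/m.

262 kN/m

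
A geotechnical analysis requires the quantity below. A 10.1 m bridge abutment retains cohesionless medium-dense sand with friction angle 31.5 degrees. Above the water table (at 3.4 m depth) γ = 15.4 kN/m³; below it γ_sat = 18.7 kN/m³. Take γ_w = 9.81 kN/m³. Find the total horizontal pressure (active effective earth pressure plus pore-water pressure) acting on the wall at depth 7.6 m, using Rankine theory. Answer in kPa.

69.3 kPa

K_a = (1 − sin φ)/(1 + sin φ) = 0.3136.
γ' = 18.7 − 9.81 = 8.890 kN/m³.
Effective vertical stress at 7.6 m: σ'_v = 15.4×3.4 + 8.890×4.20 = 89.70 kPa.
σ'_h = K_a σ'_v = 0.3136 × 89.70 = 28.13 kPa; u = γ_w × 4.20 = 41.20 kPa.
Total σ_h = 28.13 + 41.20 = 69.33 kPa.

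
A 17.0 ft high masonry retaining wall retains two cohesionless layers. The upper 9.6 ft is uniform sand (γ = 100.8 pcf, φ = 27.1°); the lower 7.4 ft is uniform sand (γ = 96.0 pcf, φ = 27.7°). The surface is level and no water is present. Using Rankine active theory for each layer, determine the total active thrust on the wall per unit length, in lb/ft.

5310 lb/ft

K_a1 = tan²(45°−27.1°/2) = 0.3741; K_a2 = tan²(45°−27.7°/2) = 0.3653.
Layer 1: σ at base = K_a1 γ₁ h₁ = 362.0 psf; P₁ = ½×362.0×9.6 = 1737.
Layer 2: σ_v at top = γ₁h₁ = 967.7; σ_h top = K_a2×967.7 = 353.5; σ_h base = K_a2×(967.7+96.0×7.4) = 613.1.
P₂ = ½(353.5+613.1)×7.4 = 3576. Total P_a = 1737+3576 = 5314 lb/ft.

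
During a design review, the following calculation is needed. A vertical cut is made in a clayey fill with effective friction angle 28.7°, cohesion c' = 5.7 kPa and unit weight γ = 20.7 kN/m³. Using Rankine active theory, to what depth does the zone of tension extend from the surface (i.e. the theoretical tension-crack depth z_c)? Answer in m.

0.929 m

K_a = tan²(45° − 28.7°/2) = 0.3511; √K_a = 0.5926.
The active pressure is zero where K_a γ z = 2c√K_a, so z_c = 2c/(γ√K_a) = 2×5.7/(20.7×0.5926) = 0.9294 m.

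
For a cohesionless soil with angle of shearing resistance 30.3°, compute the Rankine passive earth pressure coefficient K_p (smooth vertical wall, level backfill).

K_p = (1 + sin φ)/(1 − sin φ) = tan²(45° + 30.3°/2) = 3.037.

3.04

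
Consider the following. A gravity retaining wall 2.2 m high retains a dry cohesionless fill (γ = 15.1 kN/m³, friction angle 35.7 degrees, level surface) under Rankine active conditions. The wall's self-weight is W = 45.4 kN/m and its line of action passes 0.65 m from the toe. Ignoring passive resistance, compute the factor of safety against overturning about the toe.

K_a = tan²(45° − 35.7°/2) = 0.2630.
P_a = ½K_aγH² = 0.5×0.2630×15.1×2.2² = 9.610 kN/m, acting at H/3 = 0.7333 m above the base.
Overturning moment M_o = P_a × H/3 = 9.610 × 0.7333 = 7.048.
Resisting moment M_r = W × 0.65 = 45.4 × 0.65 = 29.51.
FS_overturning = M_r/M_o = 29.51/7.048 = 4.187.

4.19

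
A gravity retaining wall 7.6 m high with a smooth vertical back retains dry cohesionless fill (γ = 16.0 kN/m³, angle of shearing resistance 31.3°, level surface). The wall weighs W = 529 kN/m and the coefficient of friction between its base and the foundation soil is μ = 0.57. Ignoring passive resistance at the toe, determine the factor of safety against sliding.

K_a = tan²(45° − 31.3°/2) = 0.3162.
P_a = ½K_aγH² = 0.5×0.3162×16.0×7.6² = 146.1 kN/m, acting at H/3 = 2.533 m above the base.
FS_sliding = μW / P_a = 0.57×529 / 146.1 = 2.064.

2.06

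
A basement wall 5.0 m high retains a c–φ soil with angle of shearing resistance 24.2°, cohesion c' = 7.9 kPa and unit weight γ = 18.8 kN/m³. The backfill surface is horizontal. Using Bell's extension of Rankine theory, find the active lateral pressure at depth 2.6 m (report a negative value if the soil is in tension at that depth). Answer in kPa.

K_a = (1 − sin φ)/(1 + sin φ) = 0.4185.
σ_a = K_a γ z − 2c√K_a = 0.4185×18.8×2.6 − 2×7.9×0.6469 = 10.24 kPa.

10.2 kPa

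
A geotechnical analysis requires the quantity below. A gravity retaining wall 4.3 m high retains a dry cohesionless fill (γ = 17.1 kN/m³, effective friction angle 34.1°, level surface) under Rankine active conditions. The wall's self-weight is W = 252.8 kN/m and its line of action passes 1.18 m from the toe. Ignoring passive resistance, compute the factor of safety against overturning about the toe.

4.68

K_a = tan²(45° − 34.1°/2) = 0.2815.
P_a = ½K_aγH² = 0.5×0.2815×17.1×4.3² = 44.51 kN/m, acting at H/3 = 1.433 m above the base.
Overturning moment M_o = P_a × H/3 = 44.51 × 1.433 = 63.79.
Resisting moment M_r = W × 1.18 = 252.8 × 1.18 = 298.3.
FS_overturning = M_r/M_o = 298.3/63.79 = 4.676.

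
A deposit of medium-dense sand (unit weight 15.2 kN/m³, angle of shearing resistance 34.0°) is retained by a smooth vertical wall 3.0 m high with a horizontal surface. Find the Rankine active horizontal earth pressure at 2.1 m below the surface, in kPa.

9.02 kPa

K_a = (1 − sin φ)/(1 + sin φ) = 0.2827.
σ_h = K_a γ z = 0.2827 × 15.2 × 2.1 = 9.024 kPa.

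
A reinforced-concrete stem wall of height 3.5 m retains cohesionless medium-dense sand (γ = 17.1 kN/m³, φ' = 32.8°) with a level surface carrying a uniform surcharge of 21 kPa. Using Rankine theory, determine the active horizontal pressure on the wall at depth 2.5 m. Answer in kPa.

19.0 kPa

K_a = (1 − sin φ)/(1 + sin φ) = 0.2973.
σ_v = γz + q = 17.1 × 2.5 + 21 = 63.75 kPa.
σ_h = K_a σ_v = 0.2973 × 63.75 = 18.95 kPa.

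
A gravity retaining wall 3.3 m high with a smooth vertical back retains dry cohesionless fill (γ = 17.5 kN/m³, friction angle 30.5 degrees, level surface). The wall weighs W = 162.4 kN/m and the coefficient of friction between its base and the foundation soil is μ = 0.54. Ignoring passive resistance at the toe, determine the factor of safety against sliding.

2.82

K_a = tan²(45° − 30.5°/2) = 0.3267.
P_a = ½K_aγH² = 0.5×0.3267×17.5×3.3² = 31.13 kN/m, acting at H/3 = 1.100 m above the base.
FS_sliding = μW / P_a = 0.54×162.4 / 31.13 = 2.817.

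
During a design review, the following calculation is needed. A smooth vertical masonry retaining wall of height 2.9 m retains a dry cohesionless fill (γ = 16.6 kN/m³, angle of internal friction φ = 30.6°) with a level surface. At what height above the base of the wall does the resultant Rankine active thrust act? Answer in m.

K_a = 0.3253.
The pressure distribution is triangular, so the resultant acts at H/3 above the base = 2.9/3 = 0.9667 m.

0.967 m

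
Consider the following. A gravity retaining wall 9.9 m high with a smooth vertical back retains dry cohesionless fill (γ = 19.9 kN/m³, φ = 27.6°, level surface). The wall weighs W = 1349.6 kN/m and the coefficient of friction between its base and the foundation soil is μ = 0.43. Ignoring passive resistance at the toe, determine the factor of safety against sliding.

1.62

K_a = tan²(45° − 27.6°/2) = 0.3668.
P_a = ½K_aγH² = 0.5×0.3668×19.9×9.9² = 357.7 kN/m, acting at H/3 = 3.300 m above the base.
FS_sliding = μW / P_a = 0.43×1349.6 / 357.7 = 1.622.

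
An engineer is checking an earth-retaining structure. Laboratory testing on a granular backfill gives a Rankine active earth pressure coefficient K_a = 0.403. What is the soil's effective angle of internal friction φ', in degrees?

K_a = tan²(45° − φ/2) ⇒ 45° − φ/2 = arctan(√0.403) = 32.41°.
φ = 2(45° − 32.41°) = 25.18°.

25.2°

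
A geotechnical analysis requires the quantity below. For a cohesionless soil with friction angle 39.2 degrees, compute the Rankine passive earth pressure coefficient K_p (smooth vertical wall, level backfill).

K_p = (1 + sin φ)/(1 − sin φ) = tan²(45° + 39.2°/2) = 4.435.

4.44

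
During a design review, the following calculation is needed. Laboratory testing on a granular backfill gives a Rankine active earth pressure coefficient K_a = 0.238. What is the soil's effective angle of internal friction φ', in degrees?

K_a = tan²(45° − φ/2) ⇒ 45° − φ/2 = arctan(√0.238) = 26.01°.
φ = 2(45° − 26.01°) = 37.99°.

38.0°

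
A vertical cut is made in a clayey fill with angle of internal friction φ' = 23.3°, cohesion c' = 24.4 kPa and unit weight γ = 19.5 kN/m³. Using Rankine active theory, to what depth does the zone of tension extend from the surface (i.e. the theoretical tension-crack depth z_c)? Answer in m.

K_a = tan²(45° − 23.3°/2) = 0.4331; √K_a = 0.6581.
The active pressure is zero where K_a γ z = 2c√K_a, so z_c = 2c/(γ√K_a) = 2×24.4/(19.5×0.6581) = 3.803 m.

3.80 m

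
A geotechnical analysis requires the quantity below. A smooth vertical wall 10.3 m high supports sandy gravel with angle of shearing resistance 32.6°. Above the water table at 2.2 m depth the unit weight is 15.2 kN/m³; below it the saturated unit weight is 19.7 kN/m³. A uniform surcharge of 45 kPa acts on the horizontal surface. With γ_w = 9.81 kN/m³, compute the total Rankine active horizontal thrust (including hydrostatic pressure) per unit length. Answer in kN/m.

650 kN/m

K_a = tan²(45° − φ/2) = 0.2997.
γ' = 19.7 − 9.81 = 9.890 kN/m³. h₂ = H − d_w = 8.1 m.
σ'_h: at surface K_a·q = 13.49; at WT K_a(q+γd_w) = 23.51; at base K_a(q+γd_w+γ'h₂) = 47.52 kPa.
P₁ = ½(13.49+23.51)×2.2 = 40.70; P₂ = ½(23.51+47.52)×8.1 = 287.7; P_w = ½γ_w h₂² = 321.8.
Total = 40.70+287.7+321.8 = 650.2 kN/m.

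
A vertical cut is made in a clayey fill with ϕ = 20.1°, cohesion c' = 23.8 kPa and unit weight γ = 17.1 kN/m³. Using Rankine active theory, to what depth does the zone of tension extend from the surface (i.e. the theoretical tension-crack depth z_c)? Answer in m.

K_a = tan²(45° − 20.1°/2) = 0.4885; √K_a = 0.6989.
The active pressure is zero where K_a γ z = 2c√K_a, so z_c = 2c/(γ√K_a) = 2×23.8/(17.1×0.6989) = 3.983 m.

3.98 m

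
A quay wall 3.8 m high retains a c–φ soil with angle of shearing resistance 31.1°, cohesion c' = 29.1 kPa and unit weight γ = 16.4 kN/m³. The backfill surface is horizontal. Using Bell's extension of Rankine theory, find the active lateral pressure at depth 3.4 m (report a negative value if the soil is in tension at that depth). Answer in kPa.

-15.1 kPa

K_a = (1 − sin φ)/(1 + sin φ) = 0.3188.
σ_a = K_a γ z − 2c√K_a = 0.3188×16.4×3.4 − 2×29.1×0.5646 = -15.08 kPa.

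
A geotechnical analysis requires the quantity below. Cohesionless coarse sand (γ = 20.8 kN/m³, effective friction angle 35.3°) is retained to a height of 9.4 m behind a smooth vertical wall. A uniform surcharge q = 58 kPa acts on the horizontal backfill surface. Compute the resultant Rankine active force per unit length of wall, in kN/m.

K_a = tan²(45° − φ/2) = 0.2675.
Soil triangle: ½ K_a γ H² = 0.5×0.2675×20.8×9.4² = 245.9 kN/m.
Surcharge rectangle: K_a q H = 0.2675×58×9.4 = 145.9 kN/m.
Total = 245.9 + 145.9 = 391.7 kN/m.

392 kN/m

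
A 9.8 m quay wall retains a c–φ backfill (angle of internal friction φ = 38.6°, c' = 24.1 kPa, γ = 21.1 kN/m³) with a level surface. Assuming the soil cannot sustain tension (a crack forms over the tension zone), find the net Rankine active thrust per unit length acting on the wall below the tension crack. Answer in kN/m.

62.4 kN/m

K_a = 0.2316; √K_a = 0.4813.
Tension-crack depth z_c = 2c/(γ√K_a) = 2×24.1/(21.1×0.4813) = 4.747 m.
σ_a at base = K_a γ H − 2c√K_a = 0.2316×21.1×9.8 − 2×24.1×0.4813 = 24.70 kPa.
P_a = ½ × 24.70 × (H − z_c) = 0.5×24.70×5.053 = 62.40 kN/m.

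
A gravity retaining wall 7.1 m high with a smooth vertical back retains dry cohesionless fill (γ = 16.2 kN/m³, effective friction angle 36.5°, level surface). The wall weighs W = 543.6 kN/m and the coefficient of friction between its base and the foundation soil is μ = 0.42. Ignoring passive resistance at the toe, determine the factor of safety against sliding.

2.20

K_a = tan²(45° − 36.5°/2) = 0.2541.
P_a = ½K_aγH² = 0.5×0.2541×16.2×7.1² = 103.7 kN/m, acting at H/3 = 2.367 m above the base.
FS_sliding = μW / P_a = 0.42×543.6 / 103.7 = 2.201.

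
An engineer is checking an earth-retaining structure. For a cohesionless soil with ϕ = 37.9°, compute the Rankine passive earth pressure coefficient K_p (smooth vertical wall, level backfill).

K_p = (1 + sin φ)/(1 − sin φ) = tan²(45° + 37.9°/2) = 4.185.

4.19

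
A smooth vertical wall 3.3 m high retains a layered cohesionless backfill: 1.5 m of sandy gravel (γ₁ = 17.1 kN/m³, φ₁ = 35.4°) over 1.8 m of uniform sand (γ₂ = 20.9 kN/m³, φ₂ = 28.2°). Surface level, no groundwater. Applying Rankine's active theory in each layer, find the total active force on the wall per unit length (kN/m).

33.8 kN/m

K_a1 = tan²(45°−35.4°/2) = 0.2664; K_a2 = tan²(45°−28.2°/2) = 0.3582.
Layer 1: σ at base = K_a1 γ₁ h₁ = 6.833 kPa; P₁ = ½×6.833×1.5 = 5.125.
Layer 2: σ_v at top = γ₁h₁ = 25.65; σ_h top = K_a2×25.65 = 9.188; σ_h base = K_a2×(25.65+20.9×1.8) = 22.66.
P₂ = ½(9.188+22.66)×1.8 = 28.67. Total P_a = 5.125+28.67 = 33.79 kN/m.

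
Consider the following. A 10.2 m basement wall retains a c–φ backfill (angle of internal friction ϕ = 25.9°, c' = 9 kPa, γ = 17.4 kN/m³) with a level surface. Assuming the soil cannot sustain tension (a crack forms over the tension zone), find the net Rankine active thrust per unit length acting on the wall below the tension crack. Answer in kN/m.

249 kN/m

K_a = 0.3920; √K_a = 0.6261.
Tension-crack depth z_c = 2c/(γ√K_a) = 2×9/(17.4×0.6261) = 1.652 m.
σ_a at base = K_a γ H − 2c√K_a = 0.3920×17.4×10.2 − 2×9×0.6261 = 58.30 kPa.
P_a = ½ × 58.30 × (H − z_c) = 0.5×58.30×8.548 = 249.2 kN/m.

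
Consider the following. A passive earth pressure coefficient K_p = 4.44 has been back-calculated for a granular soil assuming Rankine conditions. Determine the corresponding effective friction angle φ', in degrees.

39.2°

K_p = (1+sin φ)/(1−sin φ) ⇒ sin φ = (K_p − 1)/(K_p + 1) = 0.6324.
φ = arcsin(0.6324) = 39.22°.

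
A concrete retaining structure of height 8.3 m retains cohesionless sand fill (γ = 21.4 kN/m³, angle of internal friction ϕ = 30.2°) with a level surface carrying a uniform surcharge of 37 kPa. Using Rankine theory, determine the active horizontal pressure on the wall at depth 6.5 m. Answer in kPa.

58.2 kPa

K_a = (1 − sin φ)/(1 + sin φ) = 0.3307.
σ_v = γz + q = 21.4 × 6.5 + 37 = 176.1 kPa.
σ_h = K_a σ_v = 0.3307 × 176.1 = 58.23 kPa.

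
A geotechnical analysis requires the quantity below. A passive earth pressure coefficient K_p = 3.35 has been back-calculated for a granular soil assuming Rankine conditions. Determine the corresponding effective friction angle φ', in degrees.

K_p = (1+sin φ)/(1−sin φ) ⇒ sin φ = (K_p − 1)/(K_p + 1) = 0.5402.
φ = arcsin(0.5402) = 32.70°.

32.7°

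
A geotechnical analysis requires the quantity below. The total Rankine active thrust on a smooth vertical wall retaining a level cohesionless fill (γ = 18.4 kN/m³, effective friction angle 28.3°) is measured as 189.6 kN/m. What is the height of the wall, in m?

K_a = 0.3568. P_a = ½ K_a γ H² ⇒ H = √(2P_a/(K_a γ)).
H = √(2×189.6/(0.3568×18.4)) = 7.600 m.

7.60 m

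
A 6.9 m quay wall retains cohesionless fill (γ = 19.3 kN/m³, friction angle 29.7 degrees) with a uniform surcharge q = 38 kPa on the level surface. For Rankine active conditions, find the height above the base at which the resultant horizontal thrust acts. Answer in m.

2.72 m

K_a = 0.3374.
Triangular part P₁ = ½K_aγH² = 155.0 at H/3 = 2.300 m; rectangular part P₂ = K_a q H = 88.46 at H/2 = 3.450 m.
ȳ = (P₁·2.300 + P₂·3.450)/(P₁+P₂) = 2.718 m.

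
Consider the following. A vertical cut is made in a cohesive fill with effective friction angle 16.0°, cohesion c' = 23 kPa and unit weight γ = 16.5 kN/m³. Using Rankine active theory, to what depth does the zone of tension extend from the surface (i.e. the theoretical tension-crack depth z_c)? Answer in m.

3.70 m

K_a = tan²(45° − 16.0°/2) = 0.5678; √K_a = 0.7536.
The active pressure is zero where K_a γ z = 2c√K_a, so z_c = 2c/(γ√K_a) = 2×23/(16.5×0.7536) = 3.700 m.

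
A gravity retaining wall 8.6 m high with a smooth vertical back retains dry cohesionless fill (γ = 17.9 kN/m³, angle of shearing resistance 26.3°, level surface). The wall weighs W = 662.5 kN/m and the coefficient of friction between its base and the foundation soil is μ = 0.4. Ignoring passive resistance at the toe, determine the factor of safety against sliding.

1.04

K_a = tan²(45° − 26.3°/2) = 0.3859.
P_a = ½K_aγH² = 0.5×0.3859×17.9×8.6² = 255.5 kN/m, acting at H/3 = 2.867 m above the base.
FS_sliding = μW / P_a = 0.4×662.5 / 255.5 = 1.037.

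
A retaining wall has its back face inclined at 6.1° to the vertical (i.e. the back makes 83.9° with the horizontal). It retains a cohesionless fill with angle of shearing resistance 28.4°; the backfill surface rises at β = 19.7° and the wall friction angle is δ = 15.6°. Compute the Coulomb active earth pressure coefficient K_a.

0.518

K_a = sin²(α+φ) / [sin²α · sin(α−δ) · (1 + √{sin(φ+δ)sin(φ−β) / (sin(α−δ)sin(α+β))})²].
With α = 83.9°, φ = 28.4°, δ = 15.6°, β = 19.7°: K_a = 0.5181.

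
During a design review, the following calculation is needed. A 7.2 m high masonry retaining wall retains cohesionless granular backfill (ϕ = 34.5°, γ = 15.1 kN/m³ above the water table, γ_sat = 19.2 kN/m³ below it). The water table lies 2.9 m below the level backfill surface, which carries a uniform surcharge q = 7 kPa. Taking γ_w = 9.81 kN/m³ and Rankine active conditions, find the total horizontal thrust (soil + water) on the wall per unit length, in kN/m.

198 kN/m

K_a = tan²(45° − φ/2) = 0.2768.
γ' = 19.2 − 9.81 = 9.390 kN/m³. h₂ = H − d_w = 4.3 m.
σ'_h: at surface K_a·q = 1.938; at WT K_a(q+γd_w) = 14.06; at base K_a(q+γd_w+γ'h₂) = 25.24 kPa.
P₁ = ½(1.938+14.06)×2.9 = 23.20; P₂ = ½(14.06+25.24)×4.3 = 84.48; P_w = ½γ_w h₂² = 90.69.
Total = 23.20+84.48+90.69 = 198.4 kN/m.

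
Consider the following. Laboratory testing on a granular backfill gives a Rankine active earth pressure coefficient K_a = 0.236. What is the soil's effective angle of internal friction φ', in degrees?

K_a = tan²(45° − φ/2) ⇒ 45° − φ/2 = arctan(√0.236) = 25.91°.
φ = 2(45° − 25.91°) = 38.18°.

38.2°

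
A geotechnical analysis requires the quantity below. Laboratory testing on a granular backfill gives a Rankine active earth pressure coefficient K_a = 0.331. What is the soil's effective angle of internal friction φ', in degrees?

30.2°

K_a = tan²(45° − φ/2) ⇒ 45° − φ/2 = arctan(√0.331) = 29.91°.
φ = 2(45° − 29.91°) = 30.17°.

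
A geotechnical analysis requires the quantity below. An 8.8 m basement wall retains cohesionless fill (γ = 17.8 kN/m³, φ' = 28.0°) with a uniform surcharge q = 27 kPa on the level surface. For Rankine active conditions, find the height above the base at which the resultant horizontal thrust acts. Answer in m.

3.31 m

K_a = 0.3610.
Triangular part P₁ = ½K_aγH² = 248.8 at H/3 = 2.933 m; rectangular part P₂ = K_a q H = 85.78 at H/2 = 4.400 m.
ȳ = (P₁·2.933 + P₂·4.400)/(P₁+P₂) = 3.309 m.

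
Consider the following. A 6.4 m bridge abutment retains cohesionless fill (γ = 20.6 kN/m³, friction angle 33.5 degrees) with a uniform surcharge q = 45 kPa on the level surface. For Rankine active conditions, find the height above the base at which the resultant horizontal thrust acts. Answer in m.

K_a = 0.2887.
Triangular part P₁ = ½K_aγH² = 121.8 at H/3 = 2.133 m; rectangular part P₂ = K_a q H = 83.15 at H/2 = 3.200 m.
ȳ = (P₁·2.133 + P₂·3.200)/(P₁+P₂) = 2.566 m.

2.57 m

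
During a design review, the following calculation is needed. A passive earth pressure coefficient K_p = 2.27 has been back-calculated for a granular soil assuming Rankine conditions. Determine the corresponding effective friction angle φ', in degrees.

K_p = (1+sin φ)/(1−sin φ) ⇒ sin φ = (K_p − 1)/(K_p + 1) = 0.3884.
φ = arcsin(0.3884) = 22.85°.

22.9°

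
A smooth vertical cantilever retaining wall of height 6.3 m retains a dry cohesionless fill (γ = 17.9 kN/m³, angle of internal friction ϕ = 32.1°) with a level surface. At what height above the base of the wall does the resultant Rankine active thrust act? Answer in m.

2.10 m

K_a = 0.3060.
The pressure distribution is triangular, so the resultant acts at H/3 above the base = 6.3/3 = 2.100 m.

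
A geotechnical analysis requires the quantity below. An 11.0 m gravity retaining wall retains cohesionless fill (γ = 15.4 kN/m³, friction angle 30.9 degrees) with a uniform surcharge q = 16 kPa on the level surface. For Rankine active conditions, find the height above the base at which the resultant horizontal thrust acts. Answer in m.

K_a = 0.3214.
Triangular part P₁ = ½K_aγH² = 299.5 at H/3 = 3.667 m; rectangular part P₂ = K_a q H = 56.57 at H/2 = 5.500 m.
ȳ = (P₁·3.667 + P₂·5.500)/(P₁+P₂) = 3.958 m.

3.96 m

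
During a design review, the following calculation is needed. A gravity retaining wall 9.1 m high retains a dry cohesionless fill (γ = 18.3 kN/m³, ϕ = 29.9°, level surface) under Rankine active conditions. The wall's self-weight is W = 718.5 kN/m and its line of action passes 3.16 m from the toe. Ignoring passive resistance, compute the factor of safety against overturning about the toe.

K_a = tan²(45° − 29.9°/2) = 0.3347.
P_a = ½K_aγH² = 0.5×0.3347×18.3×9.1² = 253.6 kN/m, acting at H/3 = 3.033 m above the base.
Overturning moment M_o = P_a × H/3 = 253.6 × 3.033 = 769.2.
Resisting moment M_r = W × 3.16 = 718.5 × 3.16 = 2270.
FS_overturning = M_r/M_o = 2270/769.2 = 2.952.

2.95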